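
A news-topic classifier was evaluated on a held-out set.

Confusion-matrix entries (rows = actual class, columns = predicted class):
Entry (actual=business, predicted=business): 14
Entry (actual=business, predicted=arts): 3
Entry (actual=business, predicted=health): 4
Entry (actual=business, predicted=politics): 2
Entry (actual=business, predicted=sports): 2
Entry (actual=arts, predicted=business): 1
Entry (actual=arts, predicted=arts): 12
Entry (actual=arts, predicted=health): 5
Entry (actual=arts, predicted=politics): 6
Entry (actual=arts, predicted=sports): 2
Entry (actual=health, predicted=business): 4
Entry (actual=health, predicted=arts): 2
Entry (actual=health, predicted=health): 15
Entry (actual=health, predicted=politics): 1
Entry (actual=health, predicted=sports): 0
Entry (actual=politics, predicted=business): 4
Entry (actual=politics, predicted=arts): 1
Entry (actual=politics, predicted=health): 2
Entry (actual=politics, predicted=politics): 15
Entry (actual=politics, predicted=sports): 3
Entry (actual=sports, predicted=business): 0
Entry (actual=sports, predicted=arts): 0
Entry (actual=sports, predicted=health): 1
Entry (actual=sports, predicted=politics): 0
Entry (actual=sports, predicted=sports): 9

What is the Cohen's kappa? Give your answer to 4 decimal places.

0.4989

Observed agreement pₒ = trace/N = 65/108 = 0.60185
Expected agreement pₑ = Σ (rowᵢ·colᵢ)/N² = (25·23 + 26·18 + 22·27 + 25·24 + 10·16)/108² = 0.20550
κ = (pₒ − pₑ)/(1 − pₑ) = (0.60185 − 0.20550)/(1 − 0.20550) = 0.4989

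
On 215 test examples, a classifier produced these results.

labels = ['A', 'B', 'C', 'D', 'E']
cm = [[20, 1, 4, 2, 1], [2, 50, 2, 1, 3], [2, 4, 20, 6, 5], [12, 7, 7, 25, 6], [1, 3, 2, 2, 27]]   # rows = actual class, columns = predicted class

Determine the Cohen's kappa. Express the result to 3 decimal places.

0.571

Observed agreement pₒ = trace/N = 142/215 = 0.6605
Expected agreement pₑ = Σ (rowᵢ·colᵢ)/N² = (28·37 + 58·65 + 37·35 + 57·36 + 35·42)/215² = 0.2082
κ = (pₒ − pₑ)/(1 − pₑ) = (0.6605 − 0.2082)/(1 − 0.2082) = 0.571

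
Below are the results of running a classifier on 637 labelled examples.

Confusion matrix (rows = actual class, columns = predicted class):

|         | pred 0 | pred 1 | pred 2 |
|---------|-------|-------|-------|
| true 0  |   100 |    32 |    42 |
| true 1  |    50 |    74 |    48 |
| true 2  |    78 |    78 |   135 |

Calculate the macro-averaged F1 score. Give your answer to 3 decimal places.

Per-class F1 score (2·TP/(2·TP+FP+FN)):
  0: TP=100, FP=50+78=128, FN=32+42=74 → 200/402 = 0.4975
  1: TP=74, FP=32+78=110, FN=50+48=98 → 148/356 = 0.4157
  2: TP=135, FP=42+48=90, FN=78+78=156 → 270/516 = 0.5233
Macro-F1 score = mean = (0.4975 + 0.4157 + 0.5233) / 3 = 0.479

0.479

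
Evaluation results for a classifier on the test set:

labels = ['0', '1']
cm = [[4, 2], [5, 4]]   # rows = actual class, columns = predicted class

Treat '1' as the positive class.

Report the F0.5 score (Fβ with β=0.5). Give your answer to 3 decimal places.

0.606

Fβ = (1+β²)·TP / ((1+β²)·TP + β²·FN + FP), with β²=1/4
= 1.25·4 / (1.25·4 + 0.25·5 + 2) = 0.606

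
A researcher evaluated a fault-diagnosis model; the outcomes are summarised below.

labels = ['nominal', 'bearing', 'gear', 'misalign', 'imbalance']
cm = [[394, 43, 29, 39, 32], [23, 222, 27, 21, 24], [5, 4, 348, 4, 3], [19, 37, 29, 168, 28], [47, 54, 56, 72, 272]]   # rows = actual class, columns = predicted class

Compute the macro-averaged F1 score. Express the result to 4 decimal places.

0.6895

Per-class F1 score (2·TP/(2·TP+FP+FN)):
  nominal: TP=394, FP=23+5+19+47=94, FN=43+29+39+32=143 → 788/1025 = 0.76878
  bearing: TP=222, FP=43+4+37+54=138, FN=23+27+21+24=95 → 444/677 = 0.65583
  gear: TP=348, FP=29+27+29+56=141, FN=5+4+4+3=16 → 696/853 = 0.81594
  misalign: TP=168, FP=39+21+4+72=136, FN=19+37+29+28=113 → 336/585 = 0.57436
  imbalance: TP=272, FP=32+24+3+28=87, FN=47+54+56+72=229 → 544/860 = 0.63256
Macro-F1 score = mean = (0.76878 + 0.65583 + 0.81594 + 0.57436 + 0.63256) / 5 = 0.6895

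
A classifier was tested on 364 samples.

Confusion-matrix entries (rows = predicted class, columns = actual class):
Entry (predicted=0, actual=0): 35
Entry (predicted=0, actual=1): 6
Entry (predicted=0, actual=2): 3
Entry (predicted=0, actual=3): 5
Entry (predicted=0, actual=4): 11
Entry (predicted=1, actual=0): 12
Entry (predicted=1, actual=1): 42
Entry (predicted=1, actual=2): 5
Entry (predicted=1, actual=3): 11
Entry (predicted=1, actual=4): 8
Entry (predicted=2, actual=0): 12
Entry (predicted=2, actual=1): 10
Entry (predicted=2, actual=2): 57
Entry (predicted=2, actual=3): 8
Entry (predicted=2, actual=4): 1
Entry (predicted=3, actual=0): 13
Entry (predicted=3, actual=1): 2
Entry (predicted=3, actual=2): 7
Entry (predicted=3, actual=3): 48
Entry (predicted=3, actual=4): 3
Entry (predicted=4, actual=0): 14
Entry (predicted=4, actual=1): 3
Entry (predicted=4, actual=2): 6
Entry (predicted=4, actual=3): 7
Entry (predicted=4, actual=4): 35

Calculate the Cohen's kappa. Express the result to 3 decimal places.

0.495

Observed agreement pₒ = trace/N = 217/364 = 0.5962
Expected agreement pₑ = Σ (rowᵢ·colᵢ)/N² = (86·60 + 63·78 + 78·88 + 79·73 + 58·65)/364² = 0.1998
κ = (pₒ − pₑ)/(1 − pₑ) = (0.5962 − 0.1998)/(1 − 0.1998) = 0.495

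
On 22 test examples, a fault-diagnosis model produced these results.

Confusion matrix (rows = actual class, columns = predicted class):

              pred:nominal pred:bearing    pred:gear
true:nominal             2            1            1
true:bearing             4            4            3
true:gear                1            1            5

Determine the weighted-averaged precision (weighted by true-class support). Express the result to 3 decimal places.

Per-class precision (TP/(TP+FP)):
  nominal: TP=2, FP=4+1=5 → 2/7 = 0.2857
  bearing: TP=4, FP=1+1=2 → 4/6 = 0.6667
  gear: TP=5, FP=1+3=4 → 5/9 = 0.5556
Weighted-precision = Σ (supportᵢ/N)·precisionᵢ with N=22: (4/22)·0.2857 + (11/22)·0.6667 + (7/22)·0.5556 = 0.562

0.562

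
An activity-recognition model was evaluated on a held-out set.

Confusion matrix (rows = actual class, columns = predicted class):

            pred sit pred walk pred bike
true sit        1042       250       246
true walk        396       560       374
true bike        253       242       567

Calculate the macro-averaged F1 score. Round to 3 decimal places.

0.540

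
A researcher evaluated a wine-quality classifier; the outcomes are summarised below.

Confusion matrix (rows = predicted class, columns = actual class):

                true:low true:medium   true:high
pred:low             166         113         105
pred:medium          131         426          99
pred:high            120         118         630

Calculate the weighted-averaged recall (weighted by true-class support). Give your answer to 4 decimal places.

0.6405

Per-class recall (TP/(TP+FN)):
  low: TP=166, FN=131+120=251 → 166/417 = 0.39808
  medium: TP=426, FN=113+118=231 → 426/657 = 0.64840
  high: TP=630, FN=105+99=204 → 630/834 = 0.75540
Weighted-recall = Σ (supportᵢ/N)·recallᵢ with N=1908: (417/1908)·0.39808 + (657/1908)·0.64840 + (834/1908)·0.75540 = 0.6405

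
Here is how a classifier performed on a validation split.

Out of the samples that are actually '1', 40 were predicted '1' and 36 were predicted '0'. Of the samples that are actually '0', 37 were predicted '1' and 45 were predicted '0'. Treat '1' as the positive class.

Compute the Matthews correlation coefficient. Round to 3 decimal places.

MCC = (TP·TN − FP·FN) / √((TP+FP)(TP+FN)(TN+FP)(TN+FN))
Numerator = 40·45 − 37·36 = 468
Denominator = √(77·76·82·81) = √38868984 = 6234.4995
MCC = 468 / 6234.4995 = 0.075

0.075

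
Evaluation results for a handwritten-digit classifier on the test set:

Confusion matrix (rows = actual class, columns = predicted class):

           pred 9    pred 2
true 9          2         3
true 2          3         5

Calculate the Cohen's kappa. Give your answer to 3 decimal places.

Observed agreement pₒ = trace/N = 7/13 = 0.5385
Expected agreement pₑ = Σ (rowᵢ·colᵢ)/N² = (5·5 + 8·8)/13² = 0.5266
κ = (pₒ − pₑ)/(1 − pₑ) = (0.5385 − 0.5266)/(1 − 0.5266) = 0.025

0.025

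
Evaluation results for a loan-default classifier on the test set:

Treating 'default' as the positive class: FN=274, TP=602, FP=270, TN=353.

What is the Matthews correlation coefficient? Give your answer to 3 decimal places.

MCC = (TP·TN − FP·FN) / √((TP+FP)(TP+FN)(TN+FP)(TN+FN))
Numerator = 602·353 − 270·274 = 138526
Denominator = √(872·876·623·627) = √298384444512 = 546245.7730
MCC = 138526 / 546245.7730 = 0.254

0.254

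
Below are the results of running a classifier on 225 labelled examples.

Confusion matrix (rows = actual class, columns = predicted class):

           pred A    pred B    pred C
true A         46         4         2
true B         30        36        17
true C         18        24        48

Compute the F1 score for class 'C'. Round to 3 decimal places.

Treat 'C' as positive and all other classes as negative.
F1 score = 2·TP/(2·TP+FP+FN).
C: TP=48, FP=2+17=19, FN=18+24=42 → 96/157 = 0.6115

0.611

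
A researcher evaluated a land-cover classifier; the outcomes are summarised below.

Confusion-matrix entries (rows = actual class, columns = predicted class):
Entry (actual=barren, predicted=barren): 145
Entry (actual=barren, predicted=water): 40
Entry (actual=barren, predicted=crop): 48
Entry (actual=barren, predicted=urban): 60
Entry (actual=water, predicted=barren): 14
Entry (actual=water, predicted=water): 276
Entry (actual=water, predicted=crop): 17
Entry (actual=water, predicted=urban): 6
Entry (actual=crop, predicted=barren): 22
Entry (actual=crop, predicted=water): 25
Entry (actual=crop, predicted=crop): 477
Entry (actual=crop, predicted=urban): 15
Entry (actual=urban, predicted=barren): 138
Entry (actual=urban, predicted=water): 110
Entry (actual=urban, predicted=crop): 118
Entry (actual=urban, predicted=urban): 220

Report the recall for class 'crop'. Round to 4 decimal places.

Take TP from the diagonal, FP from the rest of the 'crop' prediction marginal, FN from the rest of the 'crop' actual marginal.
recall = TP/(TP+FN).
crop: TP=477, FN=22+25+15=62 → 477/539 = 0.88497

0.8850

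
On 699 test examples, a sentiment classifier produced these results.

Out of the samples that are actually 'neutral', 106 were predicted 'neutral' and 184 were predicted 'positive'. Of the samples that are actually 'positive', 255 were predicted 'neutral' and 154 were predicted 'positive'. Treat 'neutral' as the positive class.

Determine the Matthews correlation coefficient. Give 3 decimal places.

MCC = (TP·TN − FP·FN) / √((TP+FP)(TP+FN)(TN+FP)(TN+FN))
Numerator = 106·154 − 255·184 = -30596
Denominator = √(361·290·409·338) = √14472554980 = 120301.9326
MCC = -30596 / 120301.9326 = -0.254

-0.254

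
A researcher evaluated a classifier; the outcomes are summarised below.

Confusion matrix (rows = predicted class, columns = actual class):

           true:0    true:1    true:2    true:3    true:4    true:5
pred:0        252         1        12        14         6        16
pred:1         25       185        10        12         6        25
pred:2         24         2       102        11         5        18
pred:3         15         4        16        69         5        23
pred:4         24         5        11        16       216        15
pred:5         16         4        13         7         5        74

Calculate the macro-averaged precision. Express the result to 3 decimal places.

0.678

Per-class precision (TP/(TP+FP)):
  0: TP=252, FP=1+12+14+6+16=49 → 252/301 = 0.8372
  1: TP=185, FP=25+10+12+6+25=78 → 185/263 = 0.7034
  2: TP=102, FP=24+2+11+5+18=60 → 102/162 = 0.6296
  3: TP=69, FP=15+4+16+5+23=63 → 69/132 = 0.5227
  4: TP=216, FP=24+5+11+16+15=71 → 216/287 = 0.7526
  5: TP=74, FP=16+4+13+7+5=45 → 74/119 = 0.6218
Macro-precision = mean = (0.8372 + 0.7034 + 0.6296 + 0.5227 + 0.7526 + 0.6218) / 6 = 0.678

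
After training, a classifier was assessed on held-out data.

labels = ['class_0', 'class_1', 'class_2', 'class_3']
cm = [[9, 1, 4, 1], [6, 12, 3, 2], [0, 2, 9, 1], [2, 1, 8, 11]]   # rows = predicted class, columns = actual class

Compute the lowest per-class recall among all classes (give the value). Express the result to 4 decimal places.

Per-class recall (TP/(TP+FN)):
  class_0: TP=9, FN=6+0+2=8 → 9/17 = 0.52941
  class_1: TP=12, FN=1+2+1=4 → 12/16 = 0.75000
  class_2: TP=9, FN=4+3+8=15 → 9/24 = 0.37500
  class_3: TP=11, FN=1+2+1=4 → 11/15 = 0.73333
Lowest is class 'class_2' with recall = 0.3750.

0.3750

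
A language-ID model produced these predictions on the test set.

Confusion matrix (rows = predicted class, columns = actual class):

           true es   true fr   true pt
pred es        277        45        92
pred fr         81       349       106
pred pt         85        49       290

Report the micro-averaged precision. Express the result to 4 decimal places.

0.6667

Micro-averaging pools counts across classes: ΣTP=916, ΣFP=458, ΣFN=458.
Micro-precision = TP/(TP+FP) on pooled counts = 0.6667 (equals overall accuracy in single-label multiclass).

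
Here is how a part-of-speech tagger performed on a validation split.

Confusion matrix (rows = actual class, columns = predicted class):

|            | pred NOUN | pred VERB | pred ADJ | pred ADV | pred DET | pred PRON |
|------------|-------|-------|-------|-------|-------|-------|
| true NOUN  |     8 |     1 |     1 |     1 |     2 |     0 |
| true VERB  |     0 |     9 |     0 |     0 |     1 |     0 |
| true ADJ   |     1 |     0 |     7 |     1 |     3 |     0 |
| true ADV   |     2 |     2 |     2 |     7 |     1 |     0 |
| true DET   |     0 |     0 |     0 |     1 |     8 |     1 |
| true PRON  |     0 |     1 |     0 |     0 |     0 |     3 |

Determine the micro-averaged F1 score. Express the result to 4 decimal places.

Micro-averaging pools counts across classes: ΣTP=42, ΣFP=21, ΣFN=21.
Micro-F1 score = 2·TP/(2·TP+FP+FN) on pooled counts = 0.6667 (equals overall accuracy in single-label multiclass).

0.6667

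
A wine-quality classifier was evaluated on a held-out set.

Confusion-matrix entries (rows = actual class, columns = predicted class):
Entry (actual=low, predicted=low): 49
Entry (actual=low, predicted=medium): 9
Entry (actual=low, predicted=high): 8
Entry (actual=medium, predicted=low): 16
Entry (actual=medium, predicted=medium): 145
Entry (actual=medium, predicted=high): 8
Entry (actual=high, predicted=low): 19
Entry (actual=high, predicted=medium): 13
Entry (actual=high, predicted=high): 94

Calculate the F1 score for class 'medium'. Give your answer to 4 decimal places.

0.8631

One-vs-rest for 'medium': TP = diagonal; FP = other classes predicted 'medium'; FN = 'medium' predicted as other.
F1 score = 2·TP/(2·TP+FP+FN).
medium: TP=145, FP=9+13=22, FN=16+8=24 → 290/336 = 0.86310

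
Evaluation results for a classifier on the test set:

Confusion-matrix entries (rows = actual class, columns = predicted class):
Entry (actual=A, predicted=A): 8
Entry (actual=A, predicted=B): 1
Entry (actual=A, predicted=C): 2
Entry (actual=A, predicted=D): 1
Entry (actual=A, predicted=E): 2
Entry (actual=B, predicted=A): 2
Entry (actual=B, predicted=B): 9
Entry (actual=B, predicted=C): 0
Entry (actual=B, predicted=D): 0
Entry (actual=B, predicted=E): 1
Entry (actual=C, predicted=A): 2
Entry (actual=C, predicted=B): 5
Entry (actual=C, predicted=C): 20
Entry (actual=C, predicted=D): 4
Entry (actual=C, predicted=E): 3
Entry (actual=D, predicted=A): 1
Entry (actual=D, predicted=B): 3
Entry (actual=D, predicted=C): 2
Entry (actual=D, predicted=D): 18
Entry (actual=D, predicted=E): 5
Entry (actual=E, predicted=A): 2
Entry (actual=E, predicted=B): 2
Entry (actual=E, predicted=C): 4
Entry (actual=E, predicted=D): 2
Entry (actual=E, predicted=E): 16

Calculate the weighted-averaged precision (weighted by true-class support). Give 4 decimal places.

0.6386

Per-class precision (TP/(TP+FP)):
  A: TP=8, FP=2+2+1+2=7 → 8/15 = 0.53333
  B: TP=9, FP=1+5+3+2=11 → 9/20 = 0.45000
  C: TP=20, FP=2+0+2+4=8 → 20/28 = 0.71429
  D: TP=18, FP=1+0+4+2=7 → 18/25 = 0.72000
  E: TP=16, FP=2+1+3+5=11 → 16/27 = 0.59259
Weighted-precision = Σ (supportᵢ/N)·precisionᵢ with N=115: (14/115)·0.53333 + (12/115)·0.45000 + (34/115)·0.71429 + (29/115)·0.72000 + (26/115)·0.59259 = 0.6386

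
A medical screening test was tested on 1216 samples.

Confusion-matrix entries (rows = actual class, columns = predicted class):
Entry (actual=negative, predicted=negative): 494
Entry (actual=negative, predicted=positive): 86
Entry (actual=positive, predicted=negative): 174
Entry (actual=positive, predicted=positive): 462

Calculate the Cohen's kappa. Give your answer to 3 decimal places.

Observed agreement pₒ = trace/N = 956/1216 = 0.7862
Expected agreement pₑ = Σ (rowᵢ·colᵢ)/N² = (580·668 + 636·548)/1216² = 0.4977
κ = (pₒ − pₑ)/(1 − pₑ) = (0.7862 − 0.4977)/(1 − 0.4977) = 0.574

0.574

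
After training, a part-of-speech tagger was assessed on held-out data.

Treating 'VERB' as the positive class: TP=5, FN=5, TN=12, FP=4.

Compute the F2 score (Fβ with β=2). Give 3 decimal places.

0.510

Fβ = (1+β²)·TP / ((1+β²)·TP + β²·FN + FP), with β²=4
= 5·5 / (5·5 + 4·5 + 4) = 0.510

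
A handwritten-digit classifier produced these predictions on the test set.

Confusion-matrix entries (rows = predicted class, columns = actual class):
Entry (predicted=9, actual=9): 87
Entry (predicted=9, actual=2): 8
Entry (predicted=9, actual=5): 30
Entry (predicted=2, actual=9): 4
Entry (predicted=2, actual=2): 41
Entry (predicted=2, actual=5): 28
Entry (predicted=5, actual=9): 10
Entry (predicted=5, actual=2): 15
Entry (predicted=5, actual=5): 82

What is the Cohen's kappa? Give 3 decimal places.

0.523

Observed agreement pₒ = trace/N = 210/305 = 0.6885
Expected agreement pₑ = Σ (rowᵢ·colᵢ)/N² = (101·125 + 64·73 + 140·107)/305² = 0.3470
κ = (pₒ − pₑ)/(1 − pₑ) = (0.6885 − 0.3470)/(1 − 0.3470) = 0.523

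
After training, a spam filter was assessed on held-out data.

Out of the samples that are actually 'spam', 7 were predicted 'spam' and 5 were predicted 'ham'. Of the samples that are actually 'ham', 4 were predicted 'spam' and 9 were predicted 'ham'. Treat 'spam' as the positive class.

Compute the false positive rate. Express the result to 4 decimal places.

0.3077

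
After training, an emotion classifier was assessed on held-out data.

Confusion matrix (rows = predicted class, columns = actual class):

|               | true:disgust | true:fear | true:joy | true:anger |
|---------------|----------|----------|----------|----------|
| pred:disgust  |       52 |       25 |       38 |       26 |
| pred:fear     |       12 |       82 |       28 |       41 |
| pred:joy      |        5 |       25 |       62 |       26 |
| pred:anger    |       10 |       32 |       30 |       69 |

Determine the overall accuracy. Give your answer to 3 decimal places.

0.471

Accuracy = trace / total = (52+82+62+69=265) / 563 = 265/563 = 0.471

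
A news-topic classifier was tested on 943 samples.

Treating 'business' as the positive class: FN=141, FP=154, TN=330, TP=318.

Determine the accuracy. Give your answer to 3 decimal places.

0.687

Accuracy = (TP+TN)/N = (318+330)/943 = 0.687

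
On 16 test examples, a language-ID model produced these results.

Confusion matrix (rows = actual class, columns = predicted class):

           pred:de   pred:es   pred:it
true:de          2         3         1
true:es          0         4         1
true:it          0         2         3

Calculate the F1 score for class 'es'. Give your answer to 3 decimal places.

One-vs-rest for 'es': TP = diagonal; FP = other classes predicted 'es'; FN = 'es' predicted as other.
F1 score = 2·TP/(2·TP+FP+FN).
es: TP=4, FP=3+2=5, FN=0+1=1 → 8/14 = 0.5714

0.571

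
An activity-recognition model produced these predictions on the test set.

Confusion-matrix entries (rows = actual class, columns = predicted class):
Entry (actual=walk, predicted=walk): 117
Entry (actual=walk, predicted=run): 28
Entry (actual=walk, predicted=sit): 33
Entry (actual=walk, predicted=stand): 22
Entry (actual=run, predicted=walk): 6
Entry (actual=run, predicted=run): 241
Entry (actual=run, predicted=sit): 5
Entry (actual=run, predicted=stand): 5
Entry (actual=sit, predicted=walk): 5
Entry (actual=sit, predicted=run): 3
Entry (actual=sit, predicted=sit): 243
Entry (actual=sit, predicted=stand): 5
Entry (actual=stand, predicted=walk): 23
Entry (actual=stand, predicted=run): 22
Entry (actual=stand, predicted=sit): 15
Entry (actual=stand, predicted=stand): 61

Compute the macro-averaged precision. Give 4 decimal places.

Per-class precision (TP/(TP+FP)):
  walk: TP=117, FP=6+5+23=34 → 117/151 = 0.77483
  run: TP=241, FP=28+3+22=53 → 241/294 = 0.81973
  sit: TP=243, FP=33+5+15=53 → 243/296 = 0.82095
  stand: TP=61, FP=22+5+5=32 → 61/93 = 0.65591
Macro-precision = mean = (0.77483 + 0.81973 + 0.82095 + 0.65591) / 4 = 0.7679

0.7679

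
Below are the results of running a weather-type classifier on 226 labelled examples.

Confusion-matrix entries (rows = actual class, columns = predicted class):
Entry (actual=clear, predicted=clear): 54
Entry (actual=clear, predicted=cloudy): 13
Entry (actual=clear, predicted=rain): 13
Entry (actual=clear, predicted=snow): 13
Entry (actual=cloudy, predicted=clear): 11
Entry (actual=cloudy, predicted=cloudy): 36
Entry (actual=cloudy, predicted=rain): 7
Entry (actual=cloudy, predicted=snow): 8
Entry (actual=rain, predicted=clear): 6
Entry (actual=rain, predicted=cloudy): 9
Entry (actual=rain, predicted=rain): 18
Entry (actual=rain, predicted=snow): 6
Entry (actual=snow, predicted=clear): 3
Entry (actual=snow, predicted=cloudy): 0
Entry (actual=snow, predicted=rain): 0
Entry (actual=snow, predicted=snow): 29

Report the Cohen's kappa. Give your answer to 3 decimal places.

0.461

Observed agreement pₒ = trace/N = 137/226 = 0.6062
Expected agreement pₑ = Σ (rowᵢ·colᵢ)/N² = (93·74 + 62·58 + 39·38 + 32·56)/226² = 0.2692
κ = (pₒ − pₑ)/(1 − pₑ) = (0.6062 − 0.2692)/(1 − 0.2692) = 0.461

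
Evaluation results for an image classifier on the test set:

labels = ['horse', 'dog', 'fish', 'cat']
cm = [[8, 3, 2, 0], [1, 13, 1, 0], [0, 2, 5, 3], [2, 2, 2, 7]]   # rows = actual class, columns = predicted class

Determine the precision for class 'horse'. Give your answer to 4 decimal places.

Treat 'horse' as positive and all other classes as negative.
precision = TP/(TP+FP).
horse: TP=8, FP=1+0+2=3 → 8/11 = 0.72727

0.7273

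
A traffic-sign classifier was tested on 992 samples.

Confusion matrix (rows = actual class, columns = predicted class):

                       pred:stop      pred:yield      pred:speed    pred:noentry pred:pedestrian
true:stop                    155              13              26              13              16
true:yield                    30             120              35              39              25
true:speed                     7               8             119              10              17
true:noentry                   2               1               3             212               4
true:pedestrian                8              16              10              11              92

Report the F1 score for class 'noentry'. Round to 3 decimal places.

0.836

One-vs-rest for 'noentry': TP = diagonal; FP = other classes predicted 'noentry'; FN = 'noentry' predicted as other.
F1 score = 2·TP/(2·TP+FP+FN).
noentry: TP=212, FP=13+39+10+11=73, FN=2+1+3+4=10 → 424/507 = 0.8363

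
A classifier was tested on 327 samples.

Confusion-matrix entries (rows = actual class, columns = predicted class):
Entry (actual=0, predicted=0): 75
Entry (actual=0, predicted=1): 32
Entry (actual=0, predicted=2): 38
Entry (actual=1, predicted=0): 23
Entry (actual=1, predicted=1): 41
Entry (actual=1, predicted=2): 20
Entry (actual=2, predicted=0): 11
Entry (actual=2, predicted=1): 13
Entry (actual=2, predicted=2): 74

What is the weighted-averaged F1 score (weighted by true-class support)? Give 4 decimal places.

Per-class F1 score (2·TP/(2·TP+FP+FN)):
  0: TP=75, FP=23+11=34, FN=32+38=70 → 150/254 = 0.59055
  1: TP=41, FP=32+13=45, FN=23+20=43 → 82/170 = 0.48235
  2: TP=74, FP=38+20=58, FN=11+13=24 → 148/230 = 0.64348
Weighted-F1 score = Σ (supportᵢ/N)·F1 scoreᵢ with N=327: (145/327)·0.59055 + (84/327)·0.48235 + (98/327)·0.64348 = 0.5786

0.5786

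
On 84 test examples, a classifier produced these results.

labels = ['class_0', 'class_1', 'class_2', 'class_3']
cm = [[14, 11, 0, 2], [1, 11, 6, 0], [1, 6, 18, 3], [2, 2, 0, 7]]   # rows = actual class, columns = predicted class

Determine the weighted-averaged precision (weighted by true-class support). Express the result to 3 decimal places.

0.655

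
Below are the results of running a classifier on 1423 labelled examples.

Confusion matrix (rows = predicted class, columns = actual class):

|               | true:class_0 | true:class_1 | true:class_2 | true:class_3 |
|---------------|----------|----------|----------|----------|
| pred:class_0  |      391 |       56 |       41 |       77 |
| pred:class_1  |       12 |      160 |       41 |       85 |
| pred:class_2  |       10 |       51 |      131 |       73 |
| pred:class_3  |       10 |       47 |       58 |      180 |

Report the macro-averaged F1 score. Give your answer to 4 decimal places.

0.5776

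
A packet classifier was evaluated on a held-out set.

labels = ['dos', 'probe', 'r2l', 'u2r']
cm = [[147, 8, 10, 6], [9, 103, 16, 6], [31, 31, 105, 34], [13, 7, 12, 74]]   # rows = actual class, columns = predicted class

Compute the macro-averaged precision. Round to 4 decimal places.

0.6943

Per-class precision (TP/(TP+FP)):
  dos: TP=147, FP=9+31+13=53 → 147/200 = 0.73500
  probe: TP=103, FP=8+31+7=46 → 103/149 = 0.69128
  r2l: TP=105, FP=10+16+12=38 → 105/143 = 0.73427
  u2r: TP=74, FP=6+6+34=46 → 74/120 = 0.61667
Macro-precision = mean = (0.73500 + 0.69128 + 0.73427 + 0.61667) / 4 = 0.6943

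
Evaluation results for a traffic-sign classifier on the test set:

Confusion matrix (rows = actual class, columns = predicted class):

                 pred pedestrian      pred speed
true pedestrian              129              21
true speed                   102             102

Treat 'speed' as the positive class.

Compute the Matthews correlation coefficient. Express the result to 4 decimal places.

0.3736

MCC = (TP·TN − FP·FN) / √((TP+FP)(TP+FN)(TN+FP)(TN+FN))
Numerator = 102·129 − 21·102 = 11016
Denominator = √(123·204·150·231) = √869437800 = 29486.2307
MCC = 11016 / 29486.2307 = 0.3736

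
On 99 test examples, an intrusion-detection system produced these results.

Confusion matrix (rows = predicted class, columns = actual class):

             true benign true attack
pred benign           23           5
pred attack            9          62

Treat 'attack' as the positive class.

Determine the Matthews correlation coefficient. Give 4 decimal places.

MCC = (TP·TN − FP·FN) / √((TP+FP)(TP+FN)(TN+FP)(TN+FN))
Numerator = 62·23 − 9·5 = 1381
Denominator = √(71·67·32·28) = √4262272 = 2064.5271
MCC = 1381 / 2064.5271 = 0.6689

0.6689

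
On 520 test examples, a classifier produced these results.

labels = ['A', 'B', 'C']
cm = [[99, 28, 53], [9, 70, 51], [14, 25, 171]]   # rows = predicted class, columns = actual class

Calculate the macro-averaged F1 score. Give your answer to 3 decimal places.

Per-class F1 score (2·TP/(2·TP+FP+FN)):
  A: TP=99, FP=28+53=81, FN=9+14=23 → 198/302 = 0.6556
  B: TP=70, FP=9+51=60, FN=28+25=53 → 140/253 = 0.5534
  C: TP=171, FP=14+25=39, FN=53+51=104 → 342/485 = 0.7052
Macro-F1 score = mean = (0.6556 + 0.5534 + 0.7052) / 3 = 0.638

0.638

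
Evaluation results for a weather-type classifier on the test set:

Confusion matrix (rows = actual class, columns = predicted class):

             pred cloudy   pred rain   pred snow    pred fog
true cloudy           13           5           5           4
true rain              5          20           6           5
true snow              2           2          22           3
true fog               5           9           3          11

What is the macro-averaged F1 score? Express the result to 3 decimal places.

Per-class F1 score (2·TP/(2·TP+FP+FN)):
  cloudy: TP=13, FP=5+2+5=12, FN=5+5+4=14 → 26/52 = 0.5000
  rain: TP=20, FP=5+2+9=16, FN=5+6+5=16 → 40/72 = 0.5556
  snow: TP=22, FP=5+6+3=14, FN=2+2+3=7 → 44/65 = 0.6769
  fog: TP=11, FP=4+5+3=12, FN=5+9+3=17 → 22/51 = 0.4314
Macro-F1 score = mean = (0.5000 + 0.5556 + 0.6769 + 0.4314) / 4 = 0.541

0.541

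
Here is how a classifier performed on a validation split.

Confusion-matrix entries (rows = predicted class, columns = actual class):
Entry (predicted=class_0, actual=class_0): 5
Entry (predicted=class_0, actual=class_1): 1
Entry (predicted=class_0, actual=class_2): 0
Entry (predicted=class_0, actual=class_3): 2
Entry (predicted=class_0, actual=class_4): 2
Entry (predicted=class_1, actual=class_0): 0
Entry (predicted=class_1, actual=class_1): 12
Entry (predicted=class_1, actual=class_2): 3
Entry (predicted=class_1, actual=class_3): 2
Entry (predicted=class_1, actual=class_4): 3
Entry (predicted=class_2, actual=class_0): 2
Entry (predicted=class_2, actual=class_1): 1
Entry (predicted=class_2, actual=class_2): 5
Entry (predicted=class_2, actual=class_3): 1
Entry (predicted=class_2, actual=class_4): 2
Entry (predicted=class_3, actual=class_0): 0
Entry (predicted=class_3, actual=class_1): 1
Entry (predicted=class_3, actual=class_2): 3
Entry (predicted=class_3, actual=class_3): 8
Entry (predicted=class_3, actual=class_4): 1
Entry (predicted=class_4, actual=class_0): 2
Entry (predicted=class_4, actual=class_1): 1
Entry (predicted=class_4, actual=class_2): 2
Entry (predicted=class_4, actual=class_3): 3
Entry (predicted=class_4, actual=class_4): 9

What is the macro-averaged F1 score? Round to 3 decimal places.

0.538

Per-class F1 score (2·TP/(2·TP+FP+FN)):
  class_0: TP=5, FP=1+0+2+2=5, FN=0+2+0+2=4 → 10/19 = 0.5263
  class_1: TP=12, FP=0+3+2+3=8, FN=1+1+1+1=4 → 24/36 = 0.6667
  class_2: TP=5, FP=2+1+1+2=6, FN=0+3+3+2=8 → 10/24 = 0.4167
  class_3: TP=8, FP=0+1+3+1=5, FN=2+2+1+3=8 → 16/29 = 0.5517
  class_4: TP=9, FP=2+1+2+3=8, FN=2+3+2+1=8 → 18/34 = 0.5294
Macro-F1 score = mean = (0.5263 + 0.6667 + 0.4167 + 0.5517 + 0.5294) / 5 = 0.538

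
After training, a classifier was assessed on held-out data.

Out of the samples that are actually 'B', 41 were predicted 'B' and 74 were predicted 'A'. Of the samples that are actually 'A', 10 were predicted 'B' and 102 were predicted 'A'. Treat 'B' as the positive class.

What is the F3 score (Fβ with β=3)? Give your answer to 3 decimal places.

Fβ = (1+β²)·TP / ((1+β²)·TP + β²·FN + FP), with β²=9
= 10·41 / (10·41 + 9·74 + 10) = 0.378

0.378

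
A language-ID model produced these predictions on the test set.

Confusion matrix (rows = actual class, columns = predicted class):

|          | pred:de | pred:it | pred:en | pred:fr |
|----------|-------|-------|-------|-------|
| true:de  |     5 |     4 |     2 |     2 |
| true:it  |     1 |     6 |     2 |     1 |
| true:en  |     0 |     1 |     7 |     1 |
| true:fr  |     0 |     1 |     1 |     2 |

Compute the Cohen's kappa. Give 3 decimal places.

Observed agreement pₒ = trace/N = 20/36 = 0.5556
Expected agreement pₑ = Σ (rowᵢ·colᵢ)/N² = (13·6 + 10·12 + 9·12 + 4·6)/36² = 0.2546
κ = (pₒ − pₑ)/(1 − pₑ) = (0.5556 − 0.2546)/(1 − 0.2546) = 0.404

0.404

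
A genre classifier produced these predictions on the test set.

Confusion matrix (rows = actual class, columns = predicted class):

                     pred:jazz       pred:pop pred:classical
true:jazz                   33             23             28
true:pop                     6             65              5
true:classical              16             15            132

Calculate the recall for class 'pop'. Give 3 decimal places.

Treat 'pop' as positive and all other classes as negative.
recall = TP/(TP+FN).
pop: TP=65, FN=6+5=11 → 65/76 = 0.8553

0.855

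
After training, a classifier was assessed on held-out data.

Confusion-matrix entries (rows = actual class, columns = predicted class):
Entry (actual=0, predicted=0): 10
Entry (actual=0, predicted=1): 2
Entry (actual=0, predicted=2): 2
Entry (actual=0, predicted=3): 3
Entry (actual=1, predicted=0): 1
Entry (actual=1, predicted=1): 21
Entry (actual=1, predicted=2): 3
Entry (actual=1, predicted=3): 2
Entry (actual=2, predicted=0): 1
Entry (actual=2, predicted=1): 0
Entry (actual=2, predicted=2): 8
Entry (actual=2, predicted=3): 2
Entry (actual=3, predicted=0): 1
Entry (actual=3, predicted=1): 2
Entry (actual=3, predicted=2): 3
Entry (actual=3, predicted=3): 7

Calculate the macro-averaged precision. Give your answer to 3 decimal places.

Per-class precision (TP/(TP+FP)):
  0: TP=10, FP=1+1+1=3 → 10/13 = 0.7692
  1: TP=21, FP=2+0+2=4 → 21/25 = 0.8400
  2: TP=8, FP=2+3+3=8 → 8/16 = 0.5000
  3: TP=7, FP=3+2+2=7 → 7/14 = 0.5000
Macro-precision = mean = (0.7692 + 0.8400 + 0.5000 + 0.5000) / 4 = 0.652

0.652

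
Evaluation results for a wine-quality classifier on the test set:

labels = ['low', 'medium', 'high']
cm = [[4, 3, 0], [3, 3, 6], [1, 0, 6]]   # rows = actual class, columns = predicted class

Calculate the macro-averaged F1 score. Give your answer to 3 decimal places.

Per-class F1 score (2·TP/(2·TP+FP+FN)):
  low: TP=4, FP=3+1=4, FN=3+0=3 → 8/15 = 0.5333
  medium: TP=3, FP=3+0=3, FN=3+6=9 → 6/18 = 0.3333
  high: TP=6, FP=0+6=6, FN=1+0=1 → 12/19 = 0.6316
Macro-F1 score = mean = (0.5333 + 0.3333 + 0.6316) / 3 = 0.499

0.499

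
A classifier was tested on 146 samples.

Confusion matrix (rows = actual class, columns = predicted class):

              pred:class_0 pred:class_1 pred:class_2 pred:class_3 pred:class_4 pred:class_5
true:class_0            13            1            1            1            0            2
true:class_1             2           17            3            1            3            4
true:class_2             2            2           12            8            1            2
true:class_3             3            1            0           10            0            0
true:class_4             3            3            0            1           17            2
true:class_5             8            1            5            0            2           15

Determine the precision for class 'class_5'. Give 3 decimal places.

Treat 'class_5' as positive and all other classes as negative.
precision = TP/(TP+FP).
class_5: TP=15, FP=2+4+2+0+2=10 → 15/25 = 0.6000

0.600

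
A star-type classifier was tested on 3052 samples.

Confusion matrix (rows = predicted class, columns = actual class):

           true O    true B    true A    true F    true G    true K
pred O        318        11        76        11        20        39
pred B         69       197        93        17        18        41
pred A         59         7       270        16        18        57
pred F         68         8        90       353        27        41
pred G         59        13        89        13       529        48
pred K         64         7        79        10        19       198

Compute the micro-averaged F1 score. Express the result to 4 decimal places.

0.6111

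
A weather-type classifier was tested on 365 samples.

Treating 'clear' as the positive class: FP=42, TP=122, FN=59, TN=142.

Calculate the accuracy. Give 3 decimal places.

Accuracy = (TP+TN)/N = (122+142)/365 = 0.723

0.723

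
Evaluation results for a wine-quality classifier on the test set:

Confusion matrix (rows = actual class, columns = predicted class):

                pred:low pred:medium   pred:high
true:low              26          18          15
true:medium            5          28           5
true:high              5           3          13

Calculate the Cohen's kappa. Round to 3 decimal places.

Observed agreement pₒ = trace/N = 67/118 = 0.5678
Expected agreement pₑ = Σ (rowᵢ·colᵢ)/N² = (59·36 + 38·49 + 21·33)/118² = 0.3360
κ = (pₒ − pₑ)/(1 − pₑ) = (0.5678 − 0.3360)/(1 − 0.3360) = 0.349

0.349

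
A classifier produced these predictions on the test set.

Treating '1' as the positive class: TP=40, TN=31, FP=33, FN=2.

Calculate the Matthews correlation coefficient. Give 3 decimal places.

0.461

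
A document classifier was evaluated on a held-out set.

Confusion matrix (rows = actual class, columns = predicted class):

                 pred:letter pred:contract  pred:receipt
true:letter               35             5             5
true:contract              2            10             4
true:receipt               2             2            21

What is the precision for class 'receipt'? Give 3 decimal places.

Take TP from the diagonal, FP from the rest of the 'receipt' prediction marginal, FN from the rest of the 'receipt' actual marginal.
precision = TP/(TP+FP).
receipt: TP=21, FP=5+4=9 → 21/30 = 0.7000

0.700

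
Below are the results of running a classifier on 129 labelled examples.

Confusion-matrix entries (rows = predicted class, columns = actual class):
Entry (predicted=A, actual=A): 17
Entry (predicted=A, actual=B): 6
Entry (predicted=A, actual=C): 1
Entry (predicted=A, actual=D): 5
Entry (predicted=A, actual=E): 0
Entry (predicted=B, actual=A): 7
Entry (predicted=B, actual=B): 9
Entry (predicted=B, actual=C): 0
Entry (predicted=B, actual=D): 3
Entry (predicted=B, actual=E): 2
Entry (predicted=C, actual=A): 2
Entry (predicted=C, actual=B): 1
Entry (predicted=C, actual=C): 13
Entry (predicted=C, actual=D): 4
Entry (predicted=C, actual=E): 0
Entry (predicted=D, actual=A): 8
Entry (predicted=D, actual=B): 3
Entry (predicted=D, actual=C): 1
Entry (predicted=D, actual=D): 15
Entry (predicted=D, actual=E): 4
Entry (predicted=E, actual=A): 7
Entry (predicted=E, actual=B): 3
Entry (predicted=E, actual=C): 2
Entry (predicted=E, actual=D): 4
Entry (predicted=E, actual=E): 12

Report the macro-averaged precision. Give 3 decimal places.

0.515

Per-class precision (TP/(TP+FP)):
  A: TP=17, FP=6+1+5+0=12 → 17/29 = 0.5862
  B: TP=9, FP=7+0+3+2=12 → 9/21 = 0.4286
  C: TP=13, FP=2+1+4+0=7 → 13/20 = 0.6500
  D: TP=15, FP=8+3+1+4=16 → 15/31 = 0.4839
  E: TP=12, FP=7+3+2+4=16 → 12/28 = 0.4286
Macro-precision = mean = (0.5862 + 0.4286 + 0.6500 + 0.4839 + 0.4286) / 5 = 0.515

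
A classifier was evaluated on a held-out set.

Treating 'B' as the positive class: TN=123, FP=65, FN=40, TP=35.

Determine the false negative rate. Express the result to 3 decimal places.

FNR = FN/(FN+TP) = 40/(40+35) = 0.533

0.533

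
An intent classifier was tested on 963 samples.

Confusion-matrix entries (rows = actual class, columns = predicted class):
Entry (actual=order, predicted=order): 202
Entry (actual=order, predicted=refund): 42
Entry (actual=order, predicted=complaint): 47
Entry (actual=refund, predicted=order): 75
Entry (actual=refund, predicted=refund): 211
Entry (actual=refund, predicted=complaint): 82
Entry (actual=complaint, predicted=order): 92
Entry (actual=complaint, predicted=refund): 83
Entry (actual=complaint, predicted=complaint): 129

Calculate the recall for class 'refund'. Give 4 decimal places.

0.5734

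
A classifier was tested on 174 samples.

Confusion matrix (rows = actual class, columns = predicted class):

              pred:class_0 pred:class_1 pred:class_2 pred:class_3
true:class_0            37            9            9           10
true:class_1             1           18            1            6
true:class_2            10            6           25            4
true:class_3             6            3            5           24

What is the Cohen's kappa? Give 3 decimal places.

Observed agreement pₒ = trace/N = 104/174 = 0.5977
Expected agreement pₑ = Σ (rowᵢ·colᵢ)/N² = (65·54 + 26·36 + 45·40 + 38·44)/174² = 0.2615
κ = (pₒ − pₑ)/(1 − pₑ) = (0.5977 − 0.2615)/(1 − 0.2615) = 0.455

0.455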